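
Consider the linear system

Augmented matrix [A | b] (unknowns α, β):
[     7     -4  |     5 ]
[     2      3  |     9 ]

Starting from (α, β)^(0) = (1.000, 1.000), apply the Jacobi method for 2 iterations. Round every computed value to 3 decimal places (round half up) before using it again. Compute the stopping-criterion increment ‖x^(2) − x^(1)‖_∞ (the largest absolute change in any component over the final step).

Iteration 1:
  α = (5 - (-4)·1.000) / (7) = 1.286
  β = (9 - (2)·1.000) / (3) = 2.333
Iteration 2:
  α = (5 - (-4)·2.333) / (7) = 2.047
  β = (9 - (2)·1.286) / (3) = 2.143
Change: (0.761, -0.190) → max |·| = 0.761

0.761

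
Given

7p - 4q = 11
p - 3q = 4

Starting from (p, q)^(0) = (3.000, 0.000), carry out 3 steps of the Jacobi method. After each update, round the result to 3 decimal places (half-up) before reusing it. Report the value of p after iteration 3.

Iteration 1:
  p = (11 - (-4)·0.000) / (7) = 1.571
  q = (4 - (1)·3.000) / (-3) = -0.333
Iteration 2:
  p = (11 - (-4)·-0.333) / (7) = 1.381
  q = (4 - (1)·1.571) / (-3) = -0.810
Iteration 3:
  p = (11 - (-4)·-0.810) / (7) = 1.109
  q = (4 - (1)·1.381) / (-3) = -0.873

1.109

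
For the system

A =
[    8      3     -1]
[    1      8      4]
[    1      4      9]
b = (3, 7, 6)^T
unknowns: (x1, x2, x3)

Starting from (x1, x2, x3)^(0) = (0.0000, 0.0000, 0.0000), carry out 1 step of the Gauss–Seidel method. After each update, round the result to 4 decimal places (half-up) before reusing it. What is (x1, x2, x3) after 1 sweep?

(0.3750, 0.8281, 0.2570)

Iteration 1:
  x1 = (3 - (3)·0.0000 - (-1)·0.0000) / (8) = 0.3750
  x2 = (7 - (1)·0.3750 - (4)·0.0000) / (8) = 0.8281
  x3 = (6 - (1)·0.3750 - (4)·0.8281) / (9) = 0.2570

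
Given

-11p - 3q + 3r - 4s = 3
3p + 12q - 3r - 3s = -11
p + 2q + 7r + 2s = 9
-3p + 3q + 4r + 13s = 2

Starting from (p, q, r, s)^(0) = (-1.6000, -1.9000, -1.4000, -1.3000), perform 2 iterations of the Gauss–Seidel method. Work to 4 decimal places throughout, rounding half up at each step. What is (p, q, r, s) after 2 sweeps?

Iteration 1:
  p = (3 - (-3)·-1.9000 - (3)·-1.4000 - (-4)·-1.3000) / (-11) = 0.3364
  q = (-11 - (3)·0.3364 - (-3)·-1.4000 - (-3)·-1.3000) / (12) = -1.6758
  r = (9 - (1)·0.3364 - (2)·-1.6758 - (2)·-1.3000) / (7) = 2.0879
  s = (2 - (-3)·0.3364 - (3)·-1.6758 - (4)·2.0879) / (13) = -0.0242
Iteration 2:
  p = (3 - (-3)·-1.6758 - (3)·2.0879 - (-4)·-0.0242) / (-11) = 0.7625
  q = (-11 - (3)·0.7625 - (-3)·2.0879 - (-3)·-0.0242) / (12) = -0.5914
  r = (9 - (1)·0.7625 - (2)·-0.5914 - (2)·-0.0242) / (7) = 1.3527
  s = (2 - (-3)·0.7625 - (3)·-0.5914 - (4)·1.3527) / (13) = 0.0501

(0.7625, -0.5914, 1.3527, 0.0501)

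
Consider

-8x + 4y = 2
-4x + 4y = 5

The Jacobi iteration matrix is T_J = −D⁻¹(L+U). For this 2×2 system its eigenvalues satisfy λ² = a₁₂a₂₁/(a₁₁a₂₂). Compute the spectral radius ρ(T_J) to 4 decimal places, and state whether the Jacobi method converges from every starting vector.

a₁₂a₂₁/(a₁₁a₂₂) = (4)·(-4) / ((-8)·(4)) = 0.500000
ρ = √|0.500000| = √0.500000 = 0.7071
ρ < 1, so Jacobi converges

0.7071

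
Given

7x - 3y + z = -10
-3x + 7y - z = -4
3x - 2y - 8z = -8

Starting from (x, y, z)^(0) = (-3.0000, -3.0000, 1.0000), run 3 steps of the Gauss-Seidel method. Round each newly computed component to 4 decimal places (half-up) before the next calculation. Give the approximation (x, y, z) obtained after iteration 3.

Iteration 1:
  x = (-10 - (-3)·-3.0000 - (1)·1.0000) / (7) = -2.8571
  y = (-4 - (-3)·-2.8571 - (-1)·1.0000) / (7) = -1.6530
  z = (-8 - (3)·-2.8571 - (-2)·-1.6530) / (-8) = 0.3418
Iteration 2:
  x = (-10 - (-3)·-1.6530 - (1)·0.3418) / (7) = -2.1858
  y = (-4 - (-3)·-2.1858 - (-1)·0.3418) / (7) = -1.4594
  z = (-8 - (3)·-2.1858 - (-2)·-1.4594) / (-8) = 0.5452
Iteration 3:
  x = (-10 - (-3)·-1.4594 - (1)·0.5452) / (7) = -2.1319
  y = (-4 - (-3)·-2.1319 - (-1)·0.5452) / (7) = -1.4072
  z = (-8 - (3)·-2.1319 - (-2)·-1.4072) / (-8) = 0.5523

(-2.1319, -1.4072, 0.5523)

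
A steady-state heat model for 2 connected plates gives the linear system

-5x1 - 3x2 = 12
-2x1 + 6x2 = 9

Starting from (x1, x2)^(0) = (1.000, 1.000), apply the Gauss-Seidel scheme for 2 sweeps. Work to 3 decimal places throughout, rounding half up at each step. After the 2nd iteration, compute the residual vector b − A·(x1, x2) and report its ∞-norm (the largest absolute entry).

Iteration 1:
  x1 = (12 - (-3)·1.000) / (-5) = -3.000
  x2 = (9 - (-2)·-3.000) / (6) = 0.500
Iteration 2:
  x1 = (12 - (-3)·0.500) / (-5) = -2.700
  x2 = (9 - (-2)·-2.700) / (6) = 0.600
Residual b − A·x = (0.300, 0.000); ∞-norm = 0.300

0.300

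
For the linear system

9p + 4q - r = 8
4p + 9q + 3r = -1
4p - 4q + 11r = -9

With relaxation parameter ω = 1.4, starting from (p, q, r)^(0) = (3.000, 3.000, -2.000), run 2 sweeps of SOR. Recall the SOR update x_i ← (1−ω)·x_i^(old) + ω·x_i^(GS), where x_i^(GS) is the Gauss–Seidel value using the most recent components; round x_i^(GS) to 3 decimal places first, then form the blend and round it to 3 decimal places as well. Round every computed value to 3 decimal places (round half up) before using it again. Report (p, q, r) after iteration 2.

Iteration 1:
  p: GS value = (8 - (4)·3.000 - (-1)·-2.000) / (9) = -0.667;  p ← (1−ω)·3.000 + ω·-0.667 = -2.134
  q: GS value = (-1 - (4)·-2.134 - (3)·-2.000) / (9) = 1.504;  q ← (1−ω)·3.000 + ω·1.504 = 0.906
  r: GS value = (-9 - (4)·-2.134 - (-4)·0.906) / (11) = 0.287;  r ← (1−ω)·-2.000 + ω·0.287 = 1.202
Iteration 2:
  p: GS value = (8 - (4)·0.906 - (-1)·1.202) / (9) = 0.620;  p ← (1−ω)·-2.134 + ω·0.620 = 1.722
  q: GS value = (-1 - (4)·1.722 - (3)·1.202) / (9) = -1.277;  q ← (1−ω)·0.906 + ω·-1.277 = -2.150
  r: GS value = (-9 - (4)·1.722 - (-4)·-2.150) / (11) = -2.226;  r ← (1−ω)·1.202 + ω·-2.226 = -3.597

(1.722, -2.150, -3.597)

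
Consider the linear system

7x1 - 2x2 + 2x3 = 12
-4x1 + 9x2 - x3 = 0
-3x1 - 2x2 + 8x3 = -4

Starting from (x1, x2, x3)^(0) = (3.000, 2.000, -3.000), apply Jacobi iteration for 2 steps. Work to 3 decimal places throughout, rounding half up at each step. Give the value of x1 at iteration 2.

Iteration 1:
  x1 = (12 - (-2)·2.000 - (2)·-3.000) / (7) = 3.143
  x2 = (0 - (-4)·3.000 - (-1)·-3.000) / (9) = 1.000
  x3 = (-4 - (-3)·3.000 - (-2)·2.000) / (8) = 1.125
Iteration 2:
  x1 = (12 - (-2)·1.000 - (2)·1.125) / (7) = 1.679
  x2 = (0 - (-4)·3.143 - (-1)·1.125) / (9) = 1.522
  x3 = (-4 - (-3)·3.143 - (-2)·1.000) / (8) = 0.929

1.679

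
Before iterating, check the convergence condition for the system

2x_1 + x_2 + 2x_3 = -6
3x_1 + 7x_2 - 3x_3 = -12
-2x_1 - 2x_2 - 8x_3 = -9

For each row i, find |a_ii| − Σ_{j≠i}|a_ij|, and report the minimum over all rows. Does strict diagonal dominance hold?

-1

row 1: |2| − (1+2) = -1
row 2: |7| − (3+3) = 1
row 3: |-8| − (2+2) = 4
minimum over rows = -1 → not strictly diagonally dominant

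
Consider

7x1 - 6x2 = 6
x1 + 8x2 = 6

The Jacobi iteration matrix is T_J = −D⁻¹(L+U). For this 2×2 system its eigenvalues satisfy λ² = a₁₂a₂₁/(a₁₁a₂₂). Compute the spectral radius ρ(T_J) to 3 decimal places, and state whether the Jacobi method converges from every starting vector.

0.327

a₁₂a₂₁/(a₁₁a₂₂) = (-6)·(1) / ((7)·(8)) = -0.107143
ρ = √|-0.107143| = √0.107143 = 0.327
ρ < 1, so Jacobi converges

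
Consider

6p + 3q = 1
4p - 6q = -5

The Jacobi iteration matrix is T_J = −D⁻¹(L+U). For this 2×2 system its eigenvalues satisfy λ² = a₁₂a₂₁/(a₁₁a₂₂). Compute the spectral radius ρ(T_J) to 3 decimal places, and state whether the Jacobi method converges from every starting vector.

0.577

a₁₂a₂₁/(a₁₁a₂₂) = (3)·(4) / ((6)·(-6)) = -0.333333
ρ = √|-0.333333| = √0.333333 = 0.577
ρ < 1, so Jacobi converges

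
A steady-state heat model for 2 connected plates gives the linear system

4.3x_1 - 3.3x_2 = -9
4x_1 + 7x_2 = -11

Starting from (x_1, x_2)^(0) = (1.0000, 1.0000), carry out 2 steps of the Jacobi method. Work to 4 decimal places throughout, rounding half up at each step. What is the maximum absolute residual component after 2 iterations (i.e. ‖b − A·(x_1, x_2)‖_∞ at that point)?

9.6477

Iteration 1:
  x_1 = (-9 - (-3.3)·1.0000) / (4.3) = -1.3256
  x_2 = (-11 - (4)·1.0000) / (7) = -2.1429
Iteration 2:
  x_1 = (-9 - (-3.3)·-2.1429) / (4.3) = -3.7376
  x_2 = (-11 - (4)·-1.3256) / (7) = -0.8139
Residual b − A·x = (4.3858, 9.6477); ∞-norm = 9.6477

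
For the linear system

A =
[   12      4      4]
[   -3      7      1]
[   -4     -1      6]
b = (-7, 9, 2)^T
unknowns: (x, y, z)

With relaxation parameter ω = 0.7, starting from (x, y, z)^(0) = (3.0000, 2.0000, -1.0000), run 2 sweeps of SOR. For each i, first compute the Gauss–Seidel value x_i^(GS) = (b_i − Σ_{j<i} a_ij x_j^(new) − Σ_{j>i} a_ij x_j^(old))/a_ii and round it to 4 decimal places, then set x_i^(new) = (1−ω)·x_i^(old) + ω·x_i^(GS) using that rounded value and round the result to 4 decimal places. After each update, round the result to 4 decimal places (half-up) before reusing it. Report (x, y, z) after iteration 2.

(-0.7805, 1.1442, 0.0775)

Iteration 1:
  x: GS value = (-7 - (4)·2.0000 - (4)·-1.0000) / (12) = -0.9167;  x ← (1−ω)·3.0000 + ω·-0.9167 = 0.2583
  y: GS value = (9 - (-3)·0.2583 - (1)·-1.0000) / (7) = 1.5393;  y ← (1−ω)·2.0000 + ω·1.5393 = 1.6775
  z: GS value = (2 - (-4)·0.2583 - (-1)·1.6775) / (6) = 0.7851;  z ← (1−ω)·-1.0000 + ω·0.7851 = 0.2496
Iteration 2:
  x: GS value = (-7 - (4)·1.6775 - (4)·0.2496) / (12) = -1.2257;  x ← (1−ω)·0.2583 + ω·-1.2257 = -0.7805
  y: GS value = (9 - (-3)·-0.7805 - (1)·0.2496) / (7) = 0.9156;  y ← (1−ω)·1.6775 + ω·0.9156 = 1.1442
  z: GS value = (2 - (-4)·-0.7805 - (-1)·1.1442) / (6) = 0.0037;  z ← (1−ω)·0.2496 + ω·0.0037 = 0.0775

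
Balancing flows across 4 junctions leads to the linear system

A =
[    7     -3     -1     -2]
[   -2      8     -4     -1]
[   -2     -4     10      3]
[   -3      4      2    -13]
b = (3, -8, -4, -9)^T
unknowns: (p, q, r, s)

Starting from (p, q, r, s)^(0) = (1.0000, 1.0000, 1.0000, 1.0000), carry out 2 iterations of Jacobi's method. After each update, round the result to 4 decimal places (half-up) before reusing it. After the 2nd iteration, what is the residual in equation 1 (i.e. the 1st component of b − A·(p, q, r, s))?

-2.9973

Iteration 1:
  p = (3 - (-3)·1.0000 - (-1)·1.0000 - (-2)·1.0000) / (7) = 1.2857
  q = (-8 - (-2)·1.0000 - (-4)·1.0000 - (-1)·1.0000) / (8) = -0.1250
  r = (-4 - (-2)·1.0000 - (-4)·1.0000 - (3)·1.0000) / (10) = -0.1000
  s = (-9 - (-3)·1.0000 - (4)·1.0000 - (2)·1.0000) / (-13) = 0.9231
Iteration 2:
  p = (3 - (-3)·-0.1250 - (-1)·-0.1000 - (-2)·0.9231) / (7) = 0.6245
  q = (-8 - (-2)·1.2857 - (-4)·-0.1000 - (-1)·0.9231) / (8) = -0.6132
  r = (-4 - (-2)·1.2857 - (-4)·-0.1250 - (3)·0.9231) / (10) = -0.4698
  s = (-9 - (-3)·1.2857 - (4)·-0.1250 - (2)·-0.1000) / (-13) = 0.3418
Residual b − A·x = (-2.9973, -3.3828, -1.5312, 0.7093)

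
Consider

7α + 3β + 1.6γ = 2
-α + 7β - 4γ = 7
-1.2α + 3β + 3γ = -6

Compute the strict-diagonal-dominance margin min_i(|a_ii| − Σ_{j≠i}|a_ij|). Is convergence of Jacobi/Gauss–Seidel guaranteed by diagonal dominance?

-1.2

row 1: |7| − (3+1.6) = 2.4
row 2: |7| − (1+4) = 2
row 3: |3| − (1.2+3) = -1.2
minimum over rows = -1.2 → not strictly diagonally dominant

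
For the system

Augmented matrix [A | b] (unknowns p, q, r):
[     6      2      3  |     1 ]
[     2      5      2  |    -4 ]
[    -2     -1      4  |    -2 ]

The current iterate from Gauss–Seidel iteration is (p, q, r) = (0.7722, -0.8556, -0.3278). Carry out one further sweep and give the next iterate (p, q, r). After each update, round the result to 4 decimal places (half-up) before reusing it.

(0.6158, -0.9152, -0.4209)

One sweep:
  p = (1 - (2)·-0.8556 - (3)·-0.3278) / (6) = 0.6158
  q = (-4 - (2)·0.6158 - (2)·-0.3278) / (5) = -0.9152
  r = (-2 - (-2)·0.6158 - (-1)·-0.9152) / (4) = -0.4209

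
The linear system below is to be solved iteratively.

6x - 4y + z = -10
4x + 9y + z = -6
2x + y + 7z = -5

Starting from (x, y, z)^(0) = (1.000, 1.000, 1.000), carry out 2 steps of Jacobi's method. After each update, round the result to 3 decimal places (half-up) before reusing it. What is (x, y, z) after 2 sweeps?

(-2.291, -0.021, -0.206)

Iteration 1:
  x = (-10 - (-4)·1.000 - (1)·1.000) / (6) = -1.167
  y = (-6 - (4)·1.000 - (1)·1.000) / (9) = -1.222
  z = (-5 - (2)·1.000 - (1)·1.000) / (7) = -1.143
Iteration 2:
  x = (-10 - (-4)·-1.222 - (1)·-1.143) / (6) = -2.291
  y = (-6 - (4)·-1.167 - (1)·-1.143) / (9) = -0.021
  z = (-5 - (2)·-1.167 - (1)·-1.222) / (7) = -0.206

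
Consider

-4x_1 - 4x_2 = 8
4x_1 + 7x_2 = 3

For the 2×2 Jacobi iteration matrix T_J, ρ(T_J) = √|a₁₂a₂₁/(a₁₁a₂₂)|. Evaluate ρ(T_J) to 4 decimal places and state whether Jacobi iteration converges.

a₁₂a₂₁/(a₁₁a₂₂) = (-4)·(4) / ((-4)·(7)) = 0.571429
ρ = √|0.571429| = √0.571429 = 0.7559
ρ < 1, so Jacobi converges

0.7559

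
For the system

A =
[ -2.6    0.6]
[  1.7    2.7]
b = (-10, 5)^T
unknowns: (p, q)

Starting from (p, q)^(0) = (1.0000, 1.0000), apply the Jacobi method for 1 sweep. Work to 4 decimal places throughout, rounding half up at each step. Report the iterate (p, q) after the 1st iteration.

(4.0769, 1.2222)

Iteration 1:
  p = (-10 - (0.6)·1.0000) / (-2.6) = 4.0769
  q = (5 - (1.7)·1.0000) / (2.7) = 1.2222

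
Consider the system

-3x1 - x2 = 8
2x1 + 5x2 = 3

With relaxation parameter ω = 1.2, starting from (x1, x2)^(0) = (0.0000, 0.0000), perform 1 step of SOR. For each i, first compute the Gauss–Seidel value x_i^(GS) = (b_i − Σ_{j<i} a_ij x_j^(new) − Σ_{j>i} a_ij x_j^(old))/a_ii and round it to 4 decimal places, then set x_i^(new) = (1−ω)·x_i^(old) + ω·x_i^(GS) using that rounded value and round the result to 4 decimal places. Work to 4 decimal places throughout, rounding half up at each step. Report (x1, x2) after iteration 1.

(-3.2000, 2.2560)

Iteration 1:
  x1: GS value = (8 - (-1)·0.0000) / (-3) = -2.6667;  x1 ← (1−ω)·0.0000 + ω·-2.6667 = -3.2000
  x2: GS value = (3 - (2)·-3.2000) / (5) = 1.8800;  x2 ← (1−ω)·0.0000 + ω·1.8800 = 2.2560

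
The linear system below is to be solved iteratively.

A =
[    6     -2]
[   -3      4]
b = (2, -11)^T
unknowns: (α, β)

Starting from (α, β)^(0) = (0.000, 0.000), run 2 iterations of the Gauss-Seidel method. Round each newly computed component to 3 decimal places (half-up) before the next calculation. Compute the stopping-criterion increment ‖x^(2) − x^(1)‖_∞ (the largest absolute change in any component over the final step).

Iteration 1:
  α = (2 - (-2)·0.000) / (6) = 0.333
  β = (-11 - (-3)·0.333) / (4) = -2.500
Iteration 2:
  α = (2 - (-2)·-2.500) / (6) = -0.500
  β = (-11 - (-3)·-0.500) / (4) = -3.125
Change: (-0.833, -0.625) → max |·| = 0.833

0.833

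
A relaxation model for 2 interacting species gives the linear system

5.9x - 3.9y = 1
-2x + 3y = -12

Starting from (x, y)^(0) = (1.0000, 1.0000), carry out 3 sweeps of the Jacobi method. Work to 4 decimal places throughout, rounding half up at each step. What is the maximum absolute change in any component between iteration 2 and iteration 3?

1.9096

Iteration 1:
  x = (1 - (-3.9)·1.0000) / (5.9) = 0.8305
  y = (-12 - (-2)·1.0000) / (3) = -3.3333
Iteration 2:
  x = (1 - (-3.9)·-3.3333) / (5.9) = -2.0339
  y = (-12 - (-2)·0.8305) / (3) = -3.4463
Iteration 3:
  x = (1 - (-3.9)·-3.4463) / (5.9) = -2.1086
  y = (-12 - (-2)·-2.0339) / (3) = -5.3559
Change: (-0.0747, -1.9096) → max |·| = 1.9096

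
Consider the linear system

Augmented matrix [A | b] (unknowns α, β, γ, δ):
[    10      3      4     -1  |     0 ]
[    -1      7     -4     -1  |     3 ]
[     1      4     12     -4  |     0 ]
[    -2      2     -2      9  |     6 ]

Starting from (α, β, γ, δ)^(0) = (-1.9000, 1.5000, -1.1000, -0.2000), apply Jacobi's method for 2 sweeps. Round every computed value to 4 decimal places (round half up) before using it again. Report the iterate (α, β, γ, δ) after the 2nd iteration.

Iteration 1:
  α = (0 - (3)·1.5000 - (4)·-1.1000 - (-1)·-0.2000) / (10) = -0.0300
  β = (3 - (-1)·-1.9000 - (-4)·-1.1000 - (-1)·-0.2000) / (7) = -0.5000
  γ = (0 - (1)·-1.9000 - (4)·1.5000 - (-4)·-0.2000) / (12) = -0.4083
  δ = (6 - (-2)·-1.9000 - (2)·1.5000 - (-2)·-1.1000) / (9) = -0.3333
Iteration 2:
  α = (0 - (3)·-0.5000 - (4)·-0.4083 - (-1)·-0.3333) / (10) = 0.2800
  β = (3 - (-1)·-0.0300 - (-4)·-0.4083 - (-1)·-0.3333) / (7) = 0.1434
  γ = (0 - (1)·-0.0300 - (4)·-0.5000 - (-4)·-0.3333) / (12) = 0.0581
  δ = (6 - (-2)·-0.0300 - (2)·-0.5000 - (-2)·-0.4083) / (9) = 0.6804

(0.2800, 0.1434, 0.0581, 0.6804)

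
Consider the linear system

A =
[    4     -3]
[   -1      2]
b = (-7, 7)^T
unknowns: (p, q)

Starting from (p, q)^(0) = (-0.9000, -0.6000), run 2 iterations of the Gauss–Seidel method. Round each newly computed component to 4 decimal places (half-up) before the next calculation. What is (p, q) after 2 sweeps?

Iteration 1:
  p = (-7 - (-3)·-0.6000) / (4) = -2.2000
  q = (7 - (-1)·-2.2000) / (2) = 2.4000
Iteration 2:
  p = (-7 - (-3)·2.4000) / (4) = 0.0500
  q = (7 - (-1)·0.0500) / (2) = 3.5250

(0.0500, 3.5250)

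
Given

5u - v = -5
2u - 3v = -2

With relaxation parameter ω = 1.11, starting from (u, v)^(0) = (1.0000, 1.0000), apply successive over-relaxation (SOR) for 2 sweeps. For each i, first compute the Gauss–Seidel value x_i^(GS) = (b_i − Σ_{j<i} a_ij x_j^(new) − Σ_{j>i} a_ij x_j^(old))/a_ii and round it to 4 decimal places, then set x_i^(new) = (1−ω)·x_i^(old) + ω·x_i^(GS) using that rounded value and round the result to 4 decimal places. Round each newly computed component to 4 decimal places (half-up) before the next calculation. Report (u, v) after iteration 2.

Iteration 1:
  u: GS value = (-5 - (-1)·1.0000) / (5) = -0.8000;  u ← (1−ω)·1.0000 + ω·-0.8000 = -0.9980
  v: GS value = (-2 - (2)·-0.9980) / (-3) = 0.0013;  v ← (1−ω)·1.0000 + ω·0.0013 = -0.1086
Iteration 2:
  u: GS value = (-5 - (-1)·-0.1086) / (5) = -1.0217;  u ← (1−ω)·-0.9980 + ω·-1.0217 = -1.0243
  v: GS value = (-2 - (2)·-1.0243) / (-3) = -0.0162;  v ← (1−ω)·-0.1086 + ω·-0.0162 = -0.0060

(-1.0243, -0.0060)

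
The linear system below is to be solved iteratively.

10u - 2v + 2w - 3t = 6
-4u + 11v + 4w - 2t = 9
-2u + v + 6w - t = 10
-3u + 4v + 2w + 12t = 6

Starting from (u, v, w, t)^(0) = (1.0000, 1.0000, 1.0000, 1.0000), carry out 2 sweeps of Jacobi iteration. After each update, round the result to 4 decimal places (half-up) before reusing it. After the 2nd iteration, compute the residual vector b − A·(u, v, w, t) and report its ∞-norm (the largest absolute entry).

Iteration 1:
  u = (6 - (-2)·1.0000 - (2)·1.0000 - (-3)·1.0000) / (10) = 0.9000
  v = (9 - (-4)·1.0000 - (4)·1.0000 - (-2)·1.0000) / (11) = 1.0000
  w = (10 - (-2)·1.0000 - (1)·1.0000 - (-1)·1.0000) / (6) = 2.0000
  t = (6 - (-3)·1.0000 - (4)·1.0000 - (2)·1.0000) / (12) = 0.2500
Iteration 2:
  u = (6 - (-2)·1.0000 - (2)·2.0000 - (-3)·0.2500) / (10) = 0.4750
  v = (9 - (-4)·0.9000 - (4)·2.0000 - (-2)·0.2500) / (11) = 0.4636
  w = (10 - (-2)·0.9000 - (1)·1.0000 - (-1)·0.2500) / (6) = 1.8417
  t = (6 - (-3)·0.9000 - (4)·1.0000 - (2)·2.0000) / (12) = 0.0583
Residual b − A·x = (-1.3313, -1.4498, -0.5055, 1.1876); ∞-norm = 1.4498

1.4498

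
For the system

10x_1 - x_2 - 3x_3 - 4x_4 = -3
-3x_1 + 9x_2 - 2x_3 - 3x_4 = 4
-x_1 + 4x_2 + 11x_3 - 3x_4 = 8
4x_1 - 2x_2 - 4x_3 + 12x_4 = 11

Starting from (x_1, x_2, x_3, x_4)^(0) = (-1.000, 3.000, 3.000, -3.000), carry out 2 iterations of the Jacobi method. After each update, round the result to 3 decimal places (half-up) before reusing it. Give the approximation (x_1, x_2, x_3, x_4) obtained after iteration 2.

Iteration 1:
  x_1 = (-3 - (-1)·3.000 - (-3)·3.000 - (-4)·-3.000) / (10) = -0.300
  x_2 = (4 - (-3)·-1.000 - (-2)·3.000 - (-3)·-3.000) / (9) = -0.222
  x_3 = (8 - (-1)·-1.000 - (4)·3.000 - (-3)·-3.000) / (11) = -1.273
  x_4 = (11 - (4)·-1.000 - (-2)·3.000 - (-4)·3.000) / (12) = 2.750
Iteration 2:
  x_1 = (-3 - (-1)·-0.222 - (-3)·-1.273 - (-4)·2.750) / (10) = 0.396
  x_2 = (4 - (-3)·-0.300 - (-2)·-1.273 - (-3)·2.750) / (9) = 0.978
  x_3 = (8 - (-1)·-0.300 - (4)·-0.222 - (-3)·2.750) / (11) = 1.531
  x_4 = (11 - (4)·-0.300 - (-2)·-0.222 - (-4)·-1.273) / (12) = 0.555

(0.396, 0.978, 1.531, 0.555)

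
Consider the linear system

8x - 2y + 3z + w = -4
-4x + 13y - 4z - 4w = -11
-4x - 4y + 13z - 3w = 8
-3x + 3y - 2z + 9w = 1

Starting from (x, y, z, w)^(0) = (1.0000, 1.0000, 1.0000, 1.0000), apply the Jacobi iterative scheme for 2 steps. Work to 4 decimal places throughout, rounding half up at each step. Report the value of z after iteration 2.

0.4852

Iteration 1:
  x = (-4 - (-2)·1.0000 - (3)·1.0000 - (1)·1.0000) / (8) = -0.7500
  y = (-11 - (-4)·1.0000 - (-4)·1.0000 - (-4)·1.0000) / (13) = 0.0769
  z = (8 - (-4)·1.0000 - (-4)·1.0000 - (-3)·1.0000) / (13) = 1.4615
  w = (1 - (-3)·1.0000 - (3)·1.0000 - (-2)·1.0000) / (9) = 0.3333
Iteration 2:
  x = (-4 - (-2)·0.0769 - (3)·1.4615 - (1)·0.3333) / (8) = -1.0705
  y = (-11 - (-4)·-0.7500 - (-4)·1.4615 - (-4)·0.3333) / (13) = -0.5247
  z = (8 - (-4)·-0.7500 - (-4)·0.0769 - (-3)·0.3333) / (13) = 0.4852
  w = (1 - (-3)·-0.7500 - (3)·0.0769 - (-2)·1.4615) / (9) = 0.1603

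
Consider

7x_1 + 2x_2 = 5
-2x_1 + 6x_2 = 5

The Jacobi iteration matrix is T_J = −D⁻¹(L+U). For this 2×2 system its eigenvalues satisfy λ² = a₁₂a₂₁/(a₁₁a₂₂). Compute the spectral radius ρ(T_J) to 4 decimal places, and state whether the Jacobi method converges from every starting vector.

0.3086

a₁₂a₂₁/(a₁₁a₂₂) = (2)·(-2) / ((7)·(6)) = -0.095238
ρ = √|-0.095238| = √0.095238 = 0.3086
ρ < 1, so Jacobi converges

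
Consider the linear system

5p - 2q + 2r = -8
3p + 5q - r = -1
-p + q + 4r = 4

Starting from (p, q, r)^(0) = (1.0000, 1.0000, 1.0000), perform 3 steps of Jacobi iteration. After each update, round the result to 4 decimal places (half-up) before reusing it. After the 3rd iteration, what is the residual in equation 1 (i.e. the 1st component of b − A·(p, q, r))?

Iteration 1:
  p = (-8 - (-2)·1.0000 - (2)·1.0000) / (5) = -1.6000
  q = (-1 - (3)·1.0000 - (-1)·1.0000) / (5) = -0.6000
  r = (4 - (-1)·1.0000 - (1)·1.0000) / (4) = 1.0000
Iteration 2:
  p = (-8 - (-2)·-0.6000 - (2)·1.0000) / (5) = -2.2400
  q = (-1 - (3)·-1.6000 - (-1)·1.0000) / (5) = 0.9600
  r = (4 - (-1)·-1.6000 - (1)·-0.6000) / (4) = 0.7500
Iteration 3:
  p = (-8 - (-2)·0.9600 - (2)·0.7500) / (5) = -1.5160
  q = (-1 - (3)·-2.2400 - (-1)·0.7500) / (5) = 1.2940
  r = (4 - (-1)·-2.2400 - (1)·0.9600) / (4) = 0.2000
Residual b − A·x = (1.7680, -2.7220, 0.3900)

1.7680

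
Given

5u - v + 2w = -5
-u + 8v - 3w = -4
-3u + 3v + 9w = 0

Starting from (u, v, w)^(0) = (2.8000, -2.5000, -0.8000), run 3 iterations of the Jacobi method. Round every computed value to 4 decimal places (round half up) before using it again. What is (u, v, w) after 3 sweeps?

Iteration 1:
  u = (-5 - (-1)·-2.5000 - (2)·-0.8000) / (5) = -1.1800
  v = (-4 - (-1)·2.8000 - (-3)·-0.8000) / (8) = -0.4500
  w = (0 - (-3)·2.8000 - (3)·-2.5000) / (9) = 1.7667
Iteration 2:
  u = (-5 - (-1)·-0.4500 - (2)·1.7667) / (5) = -1.7967
  v = (-4 - (-1)·-1.1800 - (-3)·1.7667) / (8) = 0.0150
  w = (0 - (-3)·-1.1800 - (3)·-0.4500) / (9) = -0.2433
Iteration 3:
  u = (-5 - (-1)·0.0150 - (2)·-0.2433) / (5) = -0.8997
  v = (-4 - (-1)·-1.7967 - (-3)·-0.2433) / (8) = -0.8158
  w = (0 - (-3)·-1.7967 - (3)·0.0150) / (9) = -0.6039

(-0.8997, -0.8158, -0.6039)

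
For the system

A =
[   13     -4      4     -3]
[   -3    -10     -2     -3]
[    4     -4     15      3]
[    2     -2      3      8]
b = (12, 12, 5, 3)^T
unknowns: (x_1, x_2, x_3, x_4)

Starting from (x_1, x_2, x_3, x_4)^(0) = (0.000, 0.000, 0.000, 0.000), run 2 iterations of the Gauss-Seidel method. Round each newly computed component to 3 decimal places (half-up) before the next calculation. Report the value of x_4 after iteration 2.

Iteration 1:
  x_1 = (12 - (-4)·0.000 - (4)·0.000 - (-3)·0.000) / (13) = 0.923
  x_2 = (12 - (-3)·0.923 - (-2)·0.000 - (-3)·0.000) / (-10) = -1.477
  x_3 = (5 - (4)·0.923 - (-4)·-1.477 - (3)·0.000) / (15) = -0.307
  x_4 = (3 - (2)·0.923 - (-2)·-1.477 - (3)·-0.307) / (8) = -0.110
Iteration 2:
  x_1 = (12 - (-4)·-1.477 - (4)·-0.307 - (-3)·-0.110) / (13) = 0.538
  x_2 = (12 - (-3)·0.538 - (-2)·-0.307 - (-3)·-0.110) / (-10) = -1.267
  x_3 = (5 - (4)·0.538 - (-4)·-1.267 - (3)·-0.110) / (15) = -0.126
  x_4 = (3 - (2)·0.538 - (-2)·-1.267 - (3)·-0.126) / (8) = -0.029

-0.029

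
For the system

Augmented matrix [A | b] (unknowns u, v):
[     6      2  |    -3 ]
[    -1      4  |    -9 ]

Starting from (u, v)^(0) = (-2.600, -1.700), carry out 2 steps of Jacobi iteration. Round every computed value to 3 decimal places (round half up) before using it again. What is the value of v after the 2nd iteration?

Iteration 1:
  u = (-3 - (2)·-1.700) / (6) = 0.067
  v = (-9 - (-1)·-2.600) / (4) = -2.900
Iteration 2:
  u = (-3 - (2)·-2.900) / (6) = 0.467
  v = (-9 - (-1)·0.067) / (4) = -2.233

-2.233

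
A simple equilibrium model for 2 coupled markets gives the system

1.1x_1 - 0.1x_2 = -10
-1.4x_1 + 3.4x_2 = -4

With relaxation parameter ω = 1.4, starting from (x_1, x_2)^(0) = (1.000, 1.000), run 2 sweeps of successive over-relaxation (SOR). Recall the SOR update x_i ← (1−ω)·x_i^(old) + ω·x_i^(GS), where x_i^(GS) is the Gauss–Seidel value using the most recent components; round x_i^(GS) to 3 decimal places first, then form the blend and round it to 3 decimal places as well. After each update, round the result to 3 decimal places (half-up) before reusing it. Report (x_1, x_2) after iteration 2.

Iteration 1:
  x_1: GS value = (-10 - (-0.1)·1.000) / (1.1) = -9.000;  x_1 ← (1−ω)·1.000 + ω·-9.000 = -13.000
  x_2: GS value = (-4 - (-1.4)·-13.000) / (3.4) = -6.529;  x_2 ← (1−ω)·1.000 + ω·-6.529 = -9.541
Iteration 2:
  x_1: GS value = (-10 - (-0.1)·-9.541) / (1.1) = -9.958;  x_1 ← (1−ω)·-13.000 + ω·-9.958 = -8.741
  x_2: GS value = (-4 - (-1.4)·-8.741) / (3.4) = -4.776;  x_2 ← (1−ω)·-9.541 + ω·-4.776 = -2.870

(-8.741, -2.870)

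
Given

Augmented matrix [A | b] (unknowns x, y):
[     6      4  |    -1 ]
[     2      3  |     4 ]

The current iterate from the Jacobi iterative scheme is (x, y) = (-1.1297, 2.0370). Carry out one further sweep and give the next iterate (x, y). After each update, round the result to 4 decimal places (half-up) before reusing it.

One sweep:
  x = (-1 - (4)·2.0370) / (6) = -1.5247
  y = (4 - (2)·-1.1297) / (3) = 2.0865

(-1.5247, 2.0865)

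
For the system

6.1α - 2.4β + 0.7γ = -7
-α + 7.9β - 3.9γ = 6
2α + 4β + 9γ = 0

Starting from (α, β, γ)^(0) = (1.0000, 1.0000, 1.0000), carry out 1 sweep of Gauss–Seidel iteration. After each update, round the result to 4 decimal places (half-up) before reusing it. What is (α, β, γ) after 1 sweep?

Iteration 1:
  α = (-7 - (-2.4)·1.0000 - (0.7)·1.0000) / (6.1) = -0.8689
  β = (6 - (-1)·-0.8689 - (-3.9)·1.0000) / (7.9) = 1.1432
  γ = (0 - (2)·-0.8689 - (4)·1.1432) / (9) = -0.3150

(-0.8689, 1.1432, -0.3150)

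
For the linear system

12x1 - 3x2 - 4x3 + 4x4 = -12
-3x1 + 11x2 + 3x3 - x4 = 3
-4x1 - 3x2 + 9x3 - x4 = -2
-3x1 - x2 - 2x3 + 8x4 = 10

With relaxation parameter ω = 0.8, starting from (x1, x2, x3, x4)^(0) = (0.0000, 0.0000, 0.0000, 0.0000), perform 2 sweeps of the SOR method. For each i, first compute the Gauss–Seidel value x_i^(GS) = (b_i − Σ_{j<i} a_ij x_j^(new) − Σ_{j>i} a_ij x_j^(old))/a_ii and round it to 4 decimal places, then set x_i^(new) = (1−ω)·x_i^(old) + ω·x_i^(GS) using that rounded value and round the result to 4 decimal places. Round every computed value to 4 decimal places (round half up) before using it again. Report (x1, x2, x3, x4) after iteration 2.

Iteration 1:
  x1: GS value = (-12 - (-3)·0.0000 - (-4)·0.0000 - (4)·0.0000) / (12) = -1.0000;  x1 ← (1−ω)·0.0000 + ω·-1.0000 = -0.8000
  x2: GS value = (3 - (-3)·-0.8000 - (3)·0.0000 - (-1)·0.0000) / (11) = 0.0545;  x2 ← (1−ω)·0.0000 + ω·0.0545 = 0.0436
  x3: GS value = (-2 - (-4)·-0.8000 - (-3)·0.0436 - (-1)·0.0000) / (9) = -0.5632;  x3 ← (1−ω)·0.0000 + ω·-0.5632 = -0.4506
  x4: GS value = (10 - (-3)·-0.8000 - (-1)·0.0436 - (-2)·-0.4506) / (8) = 0.8428;  x4 ← (1−ω)·0.0000 + ω·0.8428 = 0.6742
Iteration 2:
  x1: GS value = (-12 - (-3)·0.0436 - (-4)·-0.4506 - (4)·0.6742) / (12) = -1.3640;  x1 ← (1−ω)·-0.8000 + ω·-1.3640 = -1.2512
  x2: GS value = (3 - (-3)·-1.2512 - (3)·-0.4506 - (-1)·0.6742) / (11) = 0.1157;  x2 ← (1−ω)·0.0436 + ω·0.1157 = 0.1013
  x3: GS value = (-2 - (-4)·-1.2512 - (-3)·0.1013 - (-1)·0.6742) / (9) = -0.6696;  x3 ← (1−ω)·-0.4506 + ω·-0.6696 = -0.6258
  x4: GS value = (10 - (-3)·-1.2512 - (-1)·0.1013 - (-2)·-0.6258) / (8) = 0.6370;  x4 ← (1−ω)·0.6742 + ω·0.6370 = 0.6444

(-1.2512, 0.1013, -0.6258, 0.6444)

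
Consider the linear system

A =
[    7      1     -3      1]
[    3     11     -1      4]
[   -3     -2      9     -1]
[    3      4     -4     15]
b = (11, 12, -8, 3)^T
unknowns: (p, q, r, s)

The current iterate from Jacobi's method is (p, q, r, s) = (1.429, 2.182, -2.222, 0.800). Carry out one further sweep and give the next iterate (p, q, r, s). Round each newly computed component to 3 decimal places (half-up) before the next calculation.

(0.193, 0.208, 0.161, -1.260)

One sweep:
  p = (11 - (1)·2.182 - (-3)·-2.222 - (1)·0.800) / (7) = 0.193
  q = (12 - (3)·1.429 - (-1)·-2.222 - (4)·0.800) / (11) = 0.208
  r = (-8 - (-3)·1.429 - (-2)·2.182 - (-1)·0.800) / (9) = 0.161
  s = (3 - (3)·1.429 - (4)·2.182 - (-4)·-2.222) / (15) = -1.260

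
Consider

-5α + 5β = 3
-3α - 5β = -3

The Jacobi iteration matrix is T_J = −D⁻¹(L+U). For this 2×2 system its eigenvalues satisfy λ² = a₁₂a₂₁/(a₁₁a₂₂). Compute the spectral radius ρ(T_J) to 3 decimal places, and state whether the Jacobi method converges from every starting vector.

a₁₂a₂₁/(a₁₁a₂₂) = (5)·(-3) / ((-5)·(-5)) = -0.600000
ρ = √|-0.600000| = √0.600000 = 0.775
ρ < 1, so Jacobi converges

0.775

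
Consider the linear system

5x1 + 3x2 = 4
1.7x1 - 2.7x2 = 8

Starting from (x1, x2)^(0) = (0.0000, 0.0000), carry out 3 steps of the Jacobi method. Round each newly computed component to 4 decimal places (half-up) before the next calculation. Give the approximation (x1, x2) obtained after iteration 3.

(2.2756, -1.3399)

Iteration 1:
  x1 = (4 - (3)·0.0000) / (5) = 0.8000
  x2 = (8 - (1.7)·0.0000) / (-2.7) = -2.9630
Iteration 2:
  x1 = (4 - (3)·-2.9630) / (5) = 2.5778
  x2 = (8 - (1.7)·0.8000) / (-2.7) = -2.4593
Iteration 3:
  x1 = (4 - (3)·-2.4593) / (5) = 2.2756
  x2 = (8 - (1.7)·2.5778) / (-2.7) = -1.3399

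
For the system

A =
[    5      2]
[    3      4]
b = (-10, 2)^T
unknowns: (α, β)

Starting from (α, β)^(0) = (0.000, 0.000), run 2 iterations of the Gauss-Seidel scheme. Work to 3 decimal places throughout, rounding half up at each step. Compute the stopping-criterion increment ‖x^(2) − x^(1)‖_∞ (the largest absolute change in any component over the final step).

0.800

Iteration 1:
  α = (-10 - (2)·0.000) / (5) = -2.000
  β = (2 - (3)·-2.000) / (4) = 2.000
Iteration 2:
  α = (-10 - (2)·2.000) / (5) = -2.800
  β = (2 - (3)·-2.800) / (4) = 2.600
Change: (-0.800, 0.600) → max |·| = 0.800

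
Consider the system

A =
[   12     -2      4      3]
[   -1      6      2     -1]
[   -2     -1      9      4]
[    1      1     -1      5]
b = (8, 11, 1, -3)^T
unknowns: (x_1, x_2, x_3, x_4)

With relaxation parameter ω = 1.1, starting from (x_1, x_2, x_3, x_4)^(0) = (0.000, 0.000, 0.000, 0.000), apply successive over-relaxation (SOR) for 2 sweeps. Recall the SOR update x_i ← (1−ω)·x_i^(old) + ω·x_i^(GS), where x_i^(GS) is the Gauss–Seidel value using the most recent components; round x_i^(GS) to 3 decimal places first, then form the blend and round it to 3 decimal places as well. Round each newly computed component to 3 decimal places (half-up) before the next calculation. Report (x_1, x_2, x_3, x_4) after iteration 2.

(1.170, 1.594, 1.118, -0.905)

Iteration 1:
  x_1: GS value = (8 - (-2)·0.000 - (4)·0.000 - (3)·0.000) / (12) = 0.667;  x_1 ← (1−ω)·0.000 + ω·0.667 = 0.734
  x_2: GS value = (11 - (-1)·0.734 - (2)·0.000 - (-1)·0.000) / (6) = 1.956;  x_2 ← (1−ω)·0.000 + ω·1.956 = 2.152
  x_3: GS value = (1 - (-2)·0.734 - (-1)·2.152 - (4)·0.000) / (9) = 0.513;  x_3 ← (1−ω)·0.000 + ω·0.513 = 0.564
  x_4: GS value = (-3 - (1)·0.734 - (1)·2.152 - (-1)·0.564) / (5) = -1.064;  x_4 ← (1−ω)·0.000 + ω·-1.064 = -1.170
Iteration 2:
  x_1: GS value = (8 - (-2)·2.152 - (4)·0.564 - (3)·-1.170) / (12) = 1.130;  x_1 ← (1−ω)·0.734 + ω·1.130 = 1.170
  x_2: GS value = (11 - (-1)·1.170 - (2)·0.564 - (-1)·-1.170) / (6) = 1.645;  x_2 ← (1−ω)·2.152 + ω·1.645 = 1.594
  x_3: GS value = (1 - (-2)·1.170 - (-1)·1.594 - (4)·-1.170) / (9) = 1.068;  x_3 ← (1−ω)·0.564 + ω·1.068 = 1.118
  x_4: GS value = (-3 - (1)·1.170 - (1)·1.594 - (-1)·1.118) / (5) = -0.929;  x_4 ← (1−ω)·-1.170 + ω·-0.929 = -0.905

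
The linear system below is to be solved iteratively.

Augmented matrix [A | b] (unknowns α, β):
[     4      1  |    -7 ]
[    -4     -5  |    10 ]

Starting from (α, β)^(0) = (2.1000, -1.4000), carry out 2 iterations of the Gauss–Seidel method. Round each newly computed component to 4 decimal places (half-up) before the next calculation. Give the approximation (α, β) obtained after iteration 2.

Iteration 1:
  α = (-7 - (1)·-1.4000) / (4) = -1.4000
  β = (10 - (-4)·-1.4000) / (-5) = -0.8800
Iteration 2:
  α = (-7 - (1)·-0.8800) / (4) = -1.5300
  β = (10 - (-4)·-1.5300) / (-5) = -0.7760

(-1.5300, -0.7760)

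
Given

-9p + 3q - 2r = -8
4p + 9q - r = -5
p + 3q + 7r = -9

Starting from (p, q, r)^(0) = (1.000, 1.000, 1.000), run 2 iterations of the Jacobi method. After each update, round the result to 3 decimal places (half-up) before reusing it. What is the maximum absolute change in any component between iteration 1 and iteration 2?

Iteration 1:
  p = (-8 - (3)·1.000 - (-2)·1.000) / (-9) = 1.000
  q = (-5 - (4)·1.000 - (-1)·1.000) / (9) = -0.889
  r = (-9 - (1)·1.000 - (3)·1.000) / (7) = -1.857
Iteration 2:
  p = (-8 - (3)·-0.889 - (-2)·-1.857) / (-9) = 1.005
  q = (-5 - (4)·1.000 - (-1)·-1.857) / (9) = -1.206
  r = (-9 - (1)·1.000 - (3)·-0.889) / (7) = -1.048
Change: (0.005, -0.317, 0.809) → max |·| = 0.809

0.809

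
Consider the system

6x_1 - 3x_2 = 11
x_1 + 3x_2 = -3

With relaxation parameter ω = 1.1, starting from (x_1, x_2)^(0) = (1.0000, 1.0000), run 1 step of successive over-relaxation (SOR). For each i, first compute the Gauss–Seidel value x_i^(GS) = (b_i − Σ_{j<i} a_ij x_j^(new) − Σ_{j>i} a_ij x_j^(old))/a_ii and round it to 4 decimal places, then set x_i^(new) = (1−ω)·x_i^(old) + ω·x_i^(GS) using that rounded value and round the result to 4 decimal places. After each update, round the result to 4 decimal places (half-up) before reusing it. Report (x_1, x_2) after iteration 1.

Iteration 1:
  x_1: GS value = (11 - (-3)·1.0000) / (6) = 2.3333;  x_1 ← (1−ω)·1.0000 + ω·2.3333 = 2.4666
  x_2: GS value = (-3 - (1)·2.4666) / (3) = -1.8222;  x_2 ← (1−ω)·1.0000 + ω·-1.8222 = -2.1044

(2.4666, -2.1044)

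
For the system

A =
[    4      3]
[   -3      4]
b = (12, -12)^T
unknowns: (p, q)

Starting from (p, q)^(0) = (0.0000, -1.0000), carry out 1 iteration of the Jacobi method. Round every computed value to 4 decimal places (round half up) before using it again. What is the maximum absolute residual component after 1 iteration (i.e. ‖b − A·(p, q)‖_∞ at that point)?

Iteration 1:
  p = (12 - (3)·-1.0000) / (4) = 3.7500
  q = (-12 - (-3)·0.0000) / (4) = -3.0000
Residual b − A·x = (6.0000, 11.2500); ∞-norm = 11.2500

11.2500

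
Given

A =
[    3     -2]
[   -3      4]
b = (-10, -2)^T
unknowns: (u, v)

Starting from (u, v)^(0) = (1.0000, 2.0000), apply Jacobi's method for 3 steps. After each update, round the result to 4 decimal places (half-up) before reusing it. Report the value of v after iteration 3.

Iteration 1:
  u = (-10 - (-2)·2.0000) / (3) = -2.0000
  v = (-2 - (-3)·1.0000) / (4) = 0.2500
Iteration 2:
  u = (-10 - (-2)·0.2500) / (3) = -3.1667
  v = (-2 - (-3)·-2.0000) / (4) = -2.0000
Iteration 3:
  u = (-10 - (-2)·-2.0000) / (3) = -4.6667
  v = (-2 - (-3)·-3.1667) / (4) = -2.8750

-2.8750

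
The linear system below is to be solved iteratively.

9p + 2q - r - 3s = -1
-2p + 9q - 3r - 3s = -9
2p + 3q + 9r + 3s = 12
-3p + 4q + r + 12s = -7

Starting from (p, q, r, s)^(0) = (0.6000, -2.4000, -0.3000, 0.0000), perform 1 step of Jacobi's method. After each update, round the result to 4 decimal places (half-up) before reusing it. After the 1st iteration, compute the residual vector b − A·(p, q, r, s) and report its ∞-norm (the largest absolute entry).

8.6669

Iteration 1:
  p = (-1 - (2)·-2.4000 - (-1)·-0.3000 - (-3)·0.0000) / (9) = 0.3889
  q = (-9 - (-2)·0.6000 - (-3)·-0.3000 - (-3)·0.0000) / (9) = -0.9667
  r = (12 - (2)·0.6000 - (3)·-2.4000 - (3)·0.0000) / (9) = 2.0000
  s = (-7 - (-3)·0.6000 - (4)·-2.4000 - (1)·-0.3000) / (12) = 0.3917
Residual b − A·x = (0.6084, 7.6532, -5.0528, -8.6669); ∞-norm = 8.6669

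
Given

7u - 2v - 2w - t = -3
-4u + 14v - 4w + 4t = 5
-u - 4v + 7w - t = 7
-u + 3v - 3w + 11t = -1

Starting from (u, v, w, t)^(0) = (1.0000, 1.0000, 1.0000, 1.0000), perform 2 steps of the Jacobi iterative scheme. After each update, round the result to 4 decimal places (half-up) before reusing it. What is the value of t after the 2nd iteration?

0.2662

Iteration 1:
  u = (-3 - (-2)·1.0000 - (-2)·1.0000 - (-1)·1.0000) / (7) = 0.2857
  v = (5 - (-4)·1.0000 - (-4)·1.0000 - (4)·1.0000) / (14) = 0.6429
  w = (7 - (-1)·1.0000 - (-4)·1.0000 - (-1)·1.0000) / (7) = 1.8571
  t = (-1 - (-1)·1.0000 - (3)·1.0000 - (-3)·1.0000) / (11) = 0.0000
Iteration 2:
  u = (-3 - (-2)·0.6429 - (-2)·1.8571 - (-1)·0.0000) / (7) = 0.2857
  v = (5 - (-4)·0.2857 - (-4)·1.8571 - (4)·0.0000) / (14) = 0.9694
  w = (7 - (-1)·0.2857 - (-4)·0.6429 - (-1)·0.0000) / (7) = 1.4082
  t = (-1 - (-1)·0.2857 - (3)·0.6429 - (-3)·1.8571) / (11) = 0.2662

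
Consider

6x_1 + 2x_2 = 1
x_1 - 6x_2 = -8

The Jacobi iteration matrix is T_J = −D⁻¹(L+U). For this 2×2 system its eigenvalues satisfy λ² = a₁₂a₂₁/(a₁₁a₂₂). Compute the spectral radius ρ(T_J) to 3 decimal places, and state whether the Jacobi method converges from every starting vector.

0.236

a₁₂a₂₁/(a₁₁a₂₂) = (2)·(1) / ((6)·(-6)) = -0.055556
ρ = √|-0.055556| = √0.055556 = 0.236
ρ < 1, so Jacobi converges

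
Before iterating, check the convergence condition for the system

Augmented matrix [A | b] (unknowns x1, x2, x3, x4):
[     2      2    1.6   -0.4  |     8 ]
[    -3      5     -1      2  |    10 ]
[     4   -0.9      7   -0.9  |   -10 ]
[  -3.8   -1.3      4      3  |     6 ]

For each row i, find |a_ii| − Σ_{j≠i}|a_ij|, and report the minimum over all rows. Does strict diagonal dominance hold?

-6.1

row 1: |2| − (2+1.6+0.4) = -2
row 2: |5| − (3+1+2) = -1
row 3: |7| − (4+0.9+0.9) = 1.2
row 4: |3| − (3.8+1.3+4) = -6.1
minimum over rows = -6.1 → not strictly diagonally dominant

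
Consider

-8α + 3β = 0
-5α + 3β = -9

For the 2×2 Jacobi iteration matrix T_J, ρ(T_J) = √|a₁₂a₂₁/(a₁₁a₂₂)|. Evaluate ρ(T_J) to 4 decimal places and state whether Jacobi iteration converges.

a₁₂a₂₁/(a₁₁a₂₂) = (3)·(-5) / ((-8)·(3)) = 0.625000
ρ = √|0.625000| = √0.625000 = 0.7906
ρ < 1, so Jacobi converges

0.7906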